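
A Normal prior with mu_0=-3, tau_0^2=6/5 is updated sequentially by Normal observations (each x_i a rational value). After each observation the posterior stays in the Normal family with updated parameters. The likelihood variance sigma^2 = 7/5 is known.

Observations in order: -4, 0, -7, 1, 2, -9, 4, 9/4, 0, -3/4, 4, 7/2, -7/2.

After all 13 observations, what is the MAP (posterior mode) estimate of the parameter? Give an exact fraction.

obs 1: x=-4 → posterior Normal(-45/13, 42/65)
obs 2: x=0 → posterior Normal(-45/19, 42/95)
obs 3: x=-7 → posterior Normal(-87/25, 42/125)
obs 4: x=1 → posterior Normal(-81/31, 42/155)
obs 5: x=2 → posterior Normal(-69/37, 42/185)
obs 6: x=-9 → posterior Normal(-123/43, 42/215)
obs 7: x=4 → posterior Normal(-99/49, 6/35)
obs 8: x=9/4 → posterior Normal(-171/110, 42/275)
obs 9: x=0 → posterior Normal(-171/122, 42/305)
obs 10: x=-3/4 → posterior Normal(-90/67, 42/335)
obs 11: x=4 → posterior Normal(-66/73, 42/365)
obs 12: x=7/2 → posterior Normal(-45/79, 42/395)
obs 13: x=-7/2 → posterior Normal(-66/85, 42/425)

-66/85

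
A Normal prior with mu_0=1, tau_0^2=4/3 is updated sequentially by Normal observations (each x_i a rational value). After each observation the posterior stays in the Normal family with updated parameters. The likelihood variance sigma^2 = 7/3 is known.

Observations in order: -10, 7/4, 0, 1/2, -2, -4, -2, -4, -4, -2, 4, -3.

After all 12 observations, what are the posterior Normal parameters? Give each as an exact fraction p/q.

obs 1: x=-10 → posterior Normal(-3, 28/33)
obs 2: x=7/4 → posterior Normal(-26/15, 28/45)
obs 3: x=0 → posterior Normal(-26/19, 28/57)
obs 4: x=1/2 → posterior Normal(-24/23, 28/69)
obs 5: x=-2 → posterior Normal(-32/27, 28/81)
obs 6: x=-4 → posterior Normal(-48/31, 28/93)
obs 7: x=-2 → posterior Normal(-8/5, 4/15)
obs 8: x=-4 → posterior Normal(-24/13, 28/117)
obs 9: x=-4 → posterior Normal(-88/43, 28/129)
obs 10: x=-2 → posterior Normal(-96/47, 28/141)
obs 11: x=4 → posterior Normal(-80/51, 28/153)
obs 12: x=-3 → posterior Normal(-92/55, 28/165)

mu_0=-92/55, tau_0^2=28/165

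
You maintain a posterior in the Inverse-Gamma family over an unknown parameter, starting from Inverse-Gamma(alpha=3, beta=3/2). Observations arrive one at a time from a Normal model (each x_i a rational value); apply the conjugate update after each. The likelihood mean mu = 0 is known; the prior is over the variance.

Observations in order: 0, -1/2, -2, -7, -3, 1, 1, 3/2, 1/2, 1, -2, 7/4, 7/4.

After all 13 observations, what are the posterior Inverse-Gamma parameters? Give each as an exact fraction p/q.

alpha=19/2, beta=647/16

obs 1: x=0 → posterior Inverse-Gamma(7/2, 3/2)
obs 2: x=-1/2 → posterior Inverse-Gamma(4, 13/8)
obs 3: x=-2 → posterior Inverse-Gamma(9/2, 29/8)
obs 4: x=-7 → posterior Inverse-Gamma(5, 225/8)
obs 5: x=-3 → posterior Inverse-Gamma(11/2, 261/8)
obs 6: x=1 → posterior Inverse-Gamma(6, 265/8)
obs 7: x=1 → posterior Inverse-Gamma(13/2, 269/8)
obs 8: x=3/2 → posterior Inverse-Gamma(7, 139/4)
obs 9: x=1/2 → posterior Inverse-Gamma(15/2, 279/8)
obs 10: x=1 → posterior Inverse-Gamma(8, 283/8)
obs 11: x=-2 → posterior Inverse-Gamma(17/2, 299/8)
obs 12: x=7/4 → posterior Inverse-Gamma(9, 1245/32)
obs 13: x=7/4 → posterior Inverse-Gamma(19/2, 647/16)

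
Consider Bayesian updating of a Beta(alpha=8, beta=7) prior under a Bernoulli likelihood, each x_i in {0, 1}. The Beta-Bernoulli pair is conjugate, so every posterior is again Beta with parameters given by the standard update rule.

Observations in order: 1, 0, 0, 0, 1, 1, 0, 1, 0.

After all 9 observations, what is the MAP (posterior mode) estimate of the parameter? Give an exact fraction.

1/2

obs 1: x=1 → posterior Beta(9, 7)
obs 2: x=0 → posterior Beta(9, 8)
obs 3: x=0 → posterior Beta(9, 9)
obs 4: x=0 → posterior Beta(9, 10)
obs 5: x=1 → posterior Beta(10, 10)
obs 6: x=1 → posterior Beta(11, 10)
obs 7: x=0 → posterior Beta(11, 11)
obs 8: x=1 → posterior Beta(12, 11)
obs 9: x=0 → posterior Beta(12, 12)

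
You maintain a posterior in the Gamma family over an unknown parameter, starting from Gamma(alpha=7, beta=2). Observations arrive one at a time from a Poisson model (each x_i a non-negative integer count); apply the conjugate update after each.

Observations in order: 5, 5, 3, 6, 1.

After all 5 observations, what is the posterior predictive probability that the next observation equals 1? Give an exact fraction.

1774233783815425563767661/19342813113834066795298816

obs 1: x=5 → posterior Gamma(12, 3)
obs 2: x=5 → posterior Gamma(17, 4)
obs 3: x=3 → posterior Gamma(20, 5)
obs 4: x=6 → posterior Gamma(26, 6)
obs 5: x=1 → posterior Gamma(27, 7)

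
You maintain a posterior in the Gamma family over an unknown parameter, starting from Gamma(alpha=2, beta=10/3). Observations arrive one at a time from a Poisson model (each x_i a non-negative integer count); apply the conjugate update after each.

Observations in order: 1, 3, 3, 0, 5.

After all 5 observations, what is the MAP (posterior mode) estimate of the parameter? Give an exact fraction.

39/25

obs 1: x=1 → posterior Gamma(3, 13/3)
obs 2: x=3 → posterior Gamma(6, 16/3)
obs 3: x=3 → posterior Gamma(9, 19/3)
obs 4: x=0 → posterior Gamma(9, 22/3)
obs 5: x=5 → posterior Gamma(14, 25/3)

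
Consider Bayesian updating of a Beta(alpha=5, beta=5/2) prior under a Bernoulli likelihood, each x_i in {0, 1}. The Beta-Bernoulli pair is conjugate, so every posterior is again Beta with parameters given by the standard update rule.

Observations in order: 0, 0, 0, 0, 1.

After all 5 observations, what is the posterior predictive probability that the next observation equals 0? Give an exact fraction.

obs 1: x=0 → posterior Beta(5, 7/2)
obs 2: x=0 → posterior Beta(5, 9/2)
obs 3: x=0 → posterior Beta(5, 11/2)
obs 4: x=0 → posterior Beta(5, 13/2)
obs 5: x=1 → posterior Beta(6, 13/2)

13/25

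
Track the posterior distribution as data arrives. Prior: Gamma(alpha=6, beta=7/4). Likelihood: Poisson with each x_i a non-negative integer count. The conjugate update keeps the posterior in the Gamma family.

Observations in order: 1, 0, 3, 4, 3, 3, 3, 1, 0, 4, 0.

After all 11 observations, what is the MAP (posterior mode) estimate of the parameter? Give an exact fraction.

36/17

obs 1: x=1 → posterior Gamma(7, 11/4)
obs 2: x=0 → posterior Gamma(7, 15/4)
obs 3: x=3 → posterior Gamma(10, 19/4)
obs 4: x=4 → posterior Gamma(14, 23/4)
obs 5: x=3 → posterior Gamma(17, 27/4)
obs 6: x=3 → posterior Gamma(20, 31/4)
obs 7: x=3 → posterior Gamma(23, 35/4)
obs 8: x=1 → posterior Gamma(24, 39/4)
obs 9: x=0 → posterior Gamma(24, 43/4)
obs 10: x=4 → posterior Gamma(28, 47/4)
obs 11: x=0 → posterior Gamma(28, 51/4)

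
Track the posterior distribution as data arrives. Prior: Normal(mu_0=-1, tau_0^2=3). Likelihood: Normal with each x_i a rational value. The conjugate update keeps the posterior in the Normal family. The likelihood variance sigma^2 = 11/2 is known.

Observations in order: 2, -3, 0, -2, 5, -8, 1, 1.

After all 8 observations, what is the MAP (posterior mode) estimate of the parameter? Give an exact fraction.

-35/59

obs 1: x=2 → posterior Normal(1/17, 33/17)
obs 2: x=-3 → posterior Normal(-17/23, 33/23)
obs 3: x=0 → posterior Normal(-17/29, 33/29)
obs 4: x=-2 → posterior Normal(-29/35, 33/35)
obs 5: x=5 → posterior Normal(1/41, 33/41)
obs 6: x=-8 → posterior Normal(-1, 33/47)
obs 7: x=1 → posterior Normal(-41/53, 33/53)
obs 8: x=1 → posterior Normal(-35/59, 33/59)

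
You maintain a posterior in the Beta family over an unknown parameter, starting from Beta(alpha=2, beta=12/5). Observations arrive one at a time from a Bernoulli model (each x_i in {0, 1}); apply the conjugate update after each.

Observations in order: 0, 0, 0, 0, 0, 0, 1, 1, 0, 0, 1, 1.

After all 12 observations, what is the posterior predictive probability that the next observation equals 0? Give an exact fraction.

obs 1: x=0 → posterior Beta(2, 17/5)
obs 2: x=0 → posterior Beta(2, 22/5)
obs 3: x=0 → posterior Beta(2, 27/5)
obs 4: x=0 → posterior Beta(2, 32/5)
obs 5: x=0 → posterior Beta(2, 37/5)
obs 6: x=0 → posterior Beta(2, 42/5)
obs 7: x=1 → posterior Beta(3, 42/5)
obs 8: x=1 → posterior Beta(4, 42/5)
obs 9: x=0 → posterior Beta(4, 47/5)
obs 10: x=0 → posterior Beta(4, 52/5)
obs 11: x=1 → posterior Beta(5, 52/5)
obs 12: x=1 → posterior Beta(6, 52/5)

26/41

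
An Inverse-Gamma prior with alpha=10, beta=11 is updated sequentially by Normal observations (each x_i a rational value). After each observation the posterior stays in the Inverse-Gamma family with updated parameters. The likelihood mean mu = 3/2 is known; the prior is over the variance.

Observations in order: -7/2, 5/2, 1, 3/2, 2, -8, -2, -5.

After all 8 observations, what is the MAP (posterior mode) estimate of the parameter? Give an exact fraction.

773/120

obs 1: x=-7/2 → posterior Inverse-Gamma(21/2, 47/2)
obs 2: x=5/2 → posterior Inverse-Gamma(11, 24)
obs 3: x=1 → posterior Inverse-Gamma(23/2, 193/8)
obs 4: x=3/2 → posterior Inverse-Gamma(12, 193/8)
obs 5: x=2 → posterior Inverse-Gamma(25/2, 97/4)
obs 6: x=-8 → posterior Inverse-Gamma(13, 555/8)
obs 7: x=-2 → posterior Inverse-Gamma(27/2, 151/2)
obs 8: x=-5 → posterior Inverse-Gamma(14, 773/8)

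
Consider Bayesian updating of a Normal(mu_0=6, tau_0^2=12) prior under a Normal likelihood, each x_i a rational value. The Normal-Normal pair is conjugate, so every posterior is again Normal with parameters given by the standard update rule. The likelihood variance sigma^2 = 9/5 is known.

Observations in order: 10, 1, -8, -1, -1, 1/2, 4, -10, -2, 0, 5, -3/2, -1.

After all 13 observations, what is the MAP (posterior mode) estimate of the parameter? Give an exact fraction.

-62/263

obs 1: x=10 → posterior Normal(218/23, 36/23)
obs 2: x=1 → posterior Normal(238/43, 36/43)
obs 3: x=-8 → posterior Normal(26/21, 4/7)
obs 4: x=-1 → posterior Normal(58/83, 36/83)
obs 5: x=-1 → posterior Normal(38/103, 36/103)
obs 6: x=1/2 → posterior Normal(16/41, 12/41)
obs 7: x=4 → posterior Normal(128/143, 36/143)
obs 8: x=-10 → posterior Normal(-72/163, 36/163)
obs 9: x=-2 → posterior Normal(-112/183, 12/61)
obs 10: x=0 → posterior Normal(-16/29, 36/203)
obs 11: x=5 → posterior Normal(-12/223, 36/223)
obs 12: x=-3/2 → posterior Normal(-14/81, 4/27)
obs 13: x=-1 → posterior Normal(-62/263, 36/263)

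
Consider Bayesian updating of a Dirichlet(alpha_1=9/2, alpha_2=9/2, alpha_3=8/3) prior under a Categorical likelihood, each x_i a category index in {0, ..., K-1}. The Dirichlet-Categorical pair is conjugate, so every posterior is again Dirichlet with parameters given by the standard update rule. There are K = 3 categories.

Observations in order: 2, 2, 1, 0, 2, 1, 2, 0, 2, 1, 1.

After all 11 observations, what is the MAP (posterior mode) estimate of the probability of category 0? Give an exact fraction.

33/118

obs 1: x=2 → posterior Dirichlet(9/2, 9/2, 11/3)
obs 2: x=2 → posterior Dirichlet(9/2, 9/2, 14/3)
obs 3: x=1 → posterior Dirichlet(9/2, 11/2, 14/3)
obs 4: x=0 → posterior Dirichlet(11/2, 11/2, 14/3)
obs 5: x=2 → posterior Dirichlet(11/2, 11/2, 17/3)
obs 6: x=1 → posterior Dirichlet(11/2, 13/2, 17/3)
obs 7: x=2 → posterior Dirichlet(11/2, 13/2, 20/3)
obs 8: x=0 → posterior Dirichlet(13/2, 13/2, 20/3)
obs 9: x=2 → posterior Dirichlet(13/2, 13/2, 23/3)
obs 10: x=1 → posterior Dirichlet(13/2, 15/2, 23/3)
obs 11: x=1 → posterior Dirichlet(13/2, 17/2, 23/3)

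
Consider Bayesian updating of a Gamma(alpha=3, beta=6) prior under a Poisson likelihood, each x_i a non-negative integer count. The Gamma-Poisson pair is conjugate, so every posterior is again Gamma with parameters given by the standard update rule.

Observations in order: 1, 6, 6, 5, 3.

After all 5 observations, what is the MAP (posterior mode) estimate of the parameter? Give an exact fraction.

23/11

obs 1: x=1 → posterior Gamma(4, 7)
obs 2: x=6 → posterior Gamma(10, 8)
obs 3: x=6 → posterior Gamma(16, 9)
obs 4: x=5 → posterior Gamma(21, 10)
obs 5: x=3 → posterior Gamma(24, 11)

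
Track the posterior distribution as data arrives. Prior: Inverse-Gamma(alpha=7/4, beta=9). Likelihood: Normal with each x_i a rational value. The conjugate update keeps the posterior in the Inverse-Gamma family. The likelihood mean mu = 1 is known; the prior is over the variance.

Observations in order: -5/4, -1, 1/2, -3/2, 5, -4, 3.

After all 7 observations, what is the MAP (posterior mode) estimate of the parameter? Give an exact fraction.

obs 1: x=-5/4 → posterior Inverse-Gamma(9/4, 369/32)
obs 2: x=-1 → posterior Inverse-Gamma(11/4, 433/32)
obs 3: x=1/2 → posterior Inverse-Gamma(13/4, 437/32)
obs 4: x=-3/2 → posterior Inverse-Gamma(15/4, 537/32)
obs 5: x=5 → posterior Inverse-Gamma(17/4, 793/32)
obs 6: x=-4 → posterior Inverse-Gamma(19/4, 1193/32)
obs 7: x=3 → posterior Inverse-Gamma(21/4, 1257/32)

1257/200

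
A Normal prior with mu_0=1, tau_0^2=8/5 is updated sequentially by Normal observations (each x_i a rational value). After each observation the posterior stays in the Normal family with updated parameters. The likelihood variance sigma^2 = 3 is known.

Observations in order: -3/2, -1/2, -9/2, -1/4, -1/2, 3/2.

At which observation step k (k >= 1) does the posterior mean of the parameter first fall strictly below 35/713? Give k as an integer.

k = 2

obs 1: x=-3/2 → posterior Normal(3/23, 24/23)
obs 2: x=-1/2 → posterior Normal(-1/31, 24/31)
obs 3: x=-9/2 → posterior Normal(-37/39, 8/13)
obs 4: x=-1/4 → posterior Normal(-39/47, 24/47)
obs 5: x=-1/2 → posterior Normal(-43/55, 24/55)
obs 6: x=3/2 → posterior Normal(-31/63, 8/21)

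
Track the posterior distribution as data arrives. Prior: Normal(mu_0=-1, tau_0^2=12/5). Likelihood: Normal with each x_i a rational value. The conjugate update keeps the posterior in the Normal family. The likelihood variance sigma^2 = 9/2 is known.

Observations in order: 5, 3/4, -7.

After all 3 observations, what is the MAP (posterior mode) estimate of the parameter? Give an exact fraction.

obs 1: x=5 → posterior Normal(25/23, 36/23)
obs 2: x=3/4 → posterior Normal(1, 36/31)
obs 3: x=-7 → posterior Normal(-25/39, 12/13)

-25/39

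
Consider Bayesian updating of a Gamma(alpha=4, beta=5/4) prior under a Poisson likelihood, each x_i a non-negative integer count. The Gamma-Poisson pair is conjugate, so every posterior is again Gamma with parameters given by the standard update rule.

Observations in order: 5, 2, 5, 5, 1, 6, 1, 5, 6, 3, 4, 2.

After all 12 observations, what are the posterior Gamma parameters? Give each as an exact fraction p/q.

alpha=49, beta=53/4

obs 1: x=5 → posterior Gamma(9, 9/4)
obs 2: x=2 → posterior Gamma(11, 13/4)
obs 3: x=5 → posterior Gamma(16, 17/4)
obs 4: x=5 → posterior Gamma(21, 21/4)
obs 5: x=1 → posterior Gamma(22, 25/4)
obs 6: x=6 → posterior Gamma(28, 29/4)
obs 7: x=1 → posterior Gamma(29, 33/4)
obs 8: x=5 → posterior Gamma(34, 37/4)
obs 9: x=6 → posterior Gamma(40, 41/4)
obs 10: x=3 → posterior Gamma(43, 45/4)
obs 11: x=4 → posterior Gamma(47, 49/4)
obs 12: x=2 → posterior Gamma(49, 53/4)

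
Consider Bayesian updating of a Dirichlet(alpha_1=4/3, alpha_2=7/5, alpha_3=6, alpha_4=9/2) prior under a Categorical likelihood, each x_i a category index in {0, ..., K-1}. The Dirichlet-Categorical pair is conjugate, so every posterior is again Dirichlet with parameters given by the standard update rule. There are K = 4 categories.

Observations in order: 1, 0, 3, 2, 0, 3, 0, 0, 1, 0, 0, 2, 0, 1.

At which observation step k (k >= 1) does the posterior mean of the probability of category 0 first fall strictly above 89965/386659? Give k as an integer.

k = 8

obs 1: x=1 → posterior Dirichlet(4/3, 12/5, 6, 9/2)
obs 2: x=0 → posterior Dirichlet(7/3, 12/5, 6, 9/2)
obs 3: x=3 → posterior Dirichlet(7/3, 12/5, 6, 11/2)
obs 4: x=2 → posterior Dirichlet(7/3, 12/5, 7, 11/2)
obs 5: x=0 → posterior Dirichlet(10/3, 12/5, 7, 11/2)
obs 6: x=3 → posterior Dirichlet(10/3, 12/5, 7, 13/2)
obs 7: x=0 → posterior Dirichlet(13/3, 12/5, 7, 13/2)
obs 8: x=0 → posterior Dirichlet(16/3, 12/5, 7, 13/2)
obs 9: x=1 → posterior Dirichlet(16/3, 17/5, 7, 13/2)
obs 10: x=0 → posterior Dirichlet(19/3, 17/5, 7, 13/2)
obs 11: x=0 → posterior Dirichlet(22/3, 17/5, 7, 13/2)
obs 12: x=2 → posterior Dirichlet(22/3, 17/5, 8, 13/2)
obs 13: x=0 → posterior Dirichlet(25/3, 17/5, 8, 13/2)
obs 14: x=1 → posterior Dirichlet(25/3, 22/5, 8, 13/2)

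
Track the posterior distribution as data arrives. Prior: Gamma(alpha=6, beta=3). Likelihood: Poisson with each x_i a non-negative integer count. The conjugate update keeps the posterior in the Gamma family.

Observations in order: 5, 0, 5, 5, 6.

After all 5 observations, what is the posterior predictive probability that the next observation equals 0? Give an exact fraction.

2417851639229258349412352/58149737003040059690390169

obs 1: x=5 → posterior Gamma(11, 4)
obs 2: x=0 → posterior Gamma(11, 5)
obs 3: x=5 → posterior Gamma(16, 6)
obs 4: x=5 → posterior Gamma(21, 7)
obs 5: x=6 → posterior Gamma(27, 8)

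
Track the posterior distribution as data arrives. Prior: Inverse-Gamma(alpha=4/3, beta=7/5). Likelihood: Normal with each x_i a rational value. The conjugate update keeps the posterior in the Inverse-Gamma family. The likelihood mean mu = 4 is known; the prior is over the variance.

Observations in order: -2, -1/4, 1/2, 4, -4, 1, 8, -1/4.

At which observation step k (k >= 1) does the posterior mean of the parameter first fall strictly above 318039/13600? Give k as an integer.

obs 1: x=-2 → posterior Inverse-Gamma(11/6, 97/5)
obs 2: x=-1/4 → posterior Inverse-Gamma(7/3, 4549/160)
obs 3: x=1/2 → posterior Inverse-Gamma(17/6, 5529/160)
obs 4: x=4 → posterior Inverse-Gamma(10/3, 5529/160)
obs 5: x=-4 → posterior Inverse-Gamma(23/6, 10649/160)
obs 6: x=1 → posterior Inverse-Gamma(13/3, 11369/160)
obs 7: x=8 → posterior Inverse-Gamma(29/6, 12649/160)
obs 8: x=-1/4 → posterior Inverse-Gamma(16/3, 7047/80)

k = 5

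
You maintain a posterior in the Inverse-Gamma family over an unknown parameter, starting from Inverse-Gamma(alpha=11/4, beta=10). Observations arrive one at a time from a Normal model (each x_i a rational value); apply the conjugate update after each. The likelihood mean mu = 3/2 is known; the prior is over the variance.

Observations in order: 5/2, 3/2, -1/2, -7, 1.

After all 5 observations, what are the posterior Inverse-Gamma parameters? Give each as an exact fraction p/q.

alpha=21/4, beta=195/4

obs 1: x=5/2 → posterior Inverse-Gamma(13/4, 21/2)
obs 2: x=3/2 → posterior Inverse-Gamma(15/4, 21/2)
obs 3: x=-1/2 → posterior Inverse-Gamma(17/4, 25/2)
obs 4: x=-7 → posterior Inverse-Gamma(19/4, 389/8)
obs 5: x=1 → posterior Inverse-Gamma(21/4, 195/4)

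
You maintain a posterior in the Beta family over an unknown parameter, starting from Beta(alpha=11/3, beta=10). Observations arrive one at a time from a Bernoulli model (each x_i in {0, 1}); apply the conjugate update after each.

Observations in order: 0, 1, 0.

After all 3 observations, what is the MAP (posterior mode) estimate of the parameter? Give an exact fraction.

obs 1: x=0 → posterior Beta(11/3, 11)
obs 2: x=1 → posterior Beta(14/3, 11)
obs 3: x=0 → posterior Beta(14/3, 12)

1/4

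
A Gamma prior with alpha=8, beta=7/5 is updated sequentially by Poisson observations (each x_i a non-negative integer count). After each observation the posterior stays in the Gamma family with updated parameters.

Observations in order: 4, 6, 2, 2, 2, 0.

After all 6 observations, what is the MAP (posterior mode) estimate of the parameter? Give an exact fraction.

115/37

obs 1: x=4 → posterior Gamma(12, 12/5)
obs 2: x=6 → posterior Gamma(18, 17/5)
obs 3: x=2 → posterior Gamma(20, 22/5)
obs 4: x=2 → posterior Gamma(22, 27/5)
obs 5: x=2 → posterior Gamma(24, 32/5)
obs 6: x=0 → posterior Gamma(24, 37/5)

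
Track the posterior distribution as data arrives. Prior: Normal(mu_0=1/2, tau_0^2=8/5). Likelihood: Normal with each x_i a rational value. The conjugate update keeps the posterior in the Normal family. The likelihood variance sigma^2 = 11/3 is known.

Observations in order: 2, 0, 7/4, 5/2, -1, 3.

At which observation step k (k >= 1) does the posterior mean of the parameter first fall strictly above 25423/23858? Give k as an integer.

k = 4

obs 1: x=2 → posterior Normal(151/158, 88/79)
obs 2: x=0 → posterior Normal(151/206, 88/103)
obs 3: x=7/4 → posterior Normal(235/254, 88/127)
obs 4: x=5/2 → posterior Normal(355/302, 88/151)
obs 5: x=-1 → posterior Normal(307/350, 88/175)
obs 6: x=3 → posterior Normal(451/398, 88/199)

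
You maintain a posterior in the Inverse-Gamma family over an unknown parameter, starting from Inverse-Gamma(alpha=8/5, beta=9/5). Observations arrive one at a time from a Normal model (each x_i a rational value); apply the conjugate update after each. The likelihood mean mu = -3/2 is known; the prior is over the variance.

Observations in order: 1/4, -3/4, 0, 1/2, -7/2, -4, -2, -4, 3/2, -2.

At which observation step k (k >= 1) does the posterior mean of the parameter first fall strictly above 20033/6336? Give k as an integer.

obs 1: x=1/4 → posterior Inverse-Gamma(21/10, 533/160)
obs 2: x=-3/4 → posterior Inverse-Gamma(13/5, 289/80)
obs 3: x=0 → posterior Inverse-Gamma(31/10, 379/80)
obs 4: x=1/2 → posterior Inverse-Gamma(18/5, 539/80)
obs 5: x=-7/2 → posterior Inverse-Gamma(41/10, 699/80)
obs 6: x=-4 → posterior Inverse-Gamma(23/5, 949/80)
obs 7: x=-2 → posterior Inverse-Gamma(51/10, 959/80)
obs 8: x=-4 → posterior Inverse-Gamma(28/5, 1209/80)
obs 9: x=3/2 → posterior Inverse-Gamma(61/10, 1569/80)
obs 10: x=-2 → posterior Inverse-Gamma(33/5, 1579/80)

k = 6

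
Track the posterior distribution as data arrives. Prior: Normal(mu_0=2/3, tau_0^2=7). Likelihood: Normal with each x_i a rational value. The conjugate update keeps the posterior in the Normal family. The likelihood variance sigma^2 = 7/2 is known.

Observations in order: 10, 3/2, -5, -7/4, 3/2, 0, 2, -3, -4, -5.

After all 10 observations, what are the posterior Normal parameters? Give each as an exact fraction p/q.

obs 1: x=10 → posterior Normal(62/9, 7/3)
obs 2: x=3/2 → posterior Normal(71/15, 7/5)
obs 3: x=-5 → posterior Normal(41/21, 1)
obs 4: x=-7/4 → posterior Normal(61/54, 7/9)
obs 5: x=3/2 → posterior Normal(79/66, 7/11)
obs 6: x=0 → posterior Normal(79/78, 7/13)
obs 7: x=2 → posterior Normal(103/90, 7/15)
obs 8: x=-3 → posterior Normal(67/102, 7/17)
obs 9: x=-4 → posterior Normal(1/6, 7/19)
obs 10: x=-5 → posterior Normal(-41/126, 1/3)

mu_0=-41/126, tau_0^2=1/3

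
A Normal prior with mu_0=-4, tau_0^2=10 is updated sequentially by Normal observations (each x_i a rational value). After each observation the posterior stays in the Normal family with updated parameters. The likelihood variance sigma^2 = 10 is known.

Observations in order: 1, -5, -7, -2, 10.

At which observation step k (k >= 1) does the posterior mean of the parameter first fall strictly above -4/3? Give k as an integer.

obs 1: x=1 → posterior Normal(-3/2, 5)
obs 2: x=-5 → posterior Normal(-8/3, 10/3)
obs 3: x=-7 → posterior Normal(-15/4, 5/2)
obs 4: x=-2 → posterior Normal(-17/5, 2)
obs 5: x=10 → posterior Normal(-7/6, 5/3)

k = 5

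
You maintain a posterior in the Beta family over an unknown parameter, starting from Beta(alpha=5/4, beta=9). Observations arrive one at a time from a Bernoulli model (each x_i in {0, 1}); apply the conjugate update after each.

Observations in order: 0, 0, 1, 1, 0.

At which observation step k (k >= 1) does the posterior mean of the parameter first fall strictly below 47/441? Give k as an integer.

k = 2

obs 1: x=0 → posterior Beta(5/4, 10)
obs 2: x=0 → posterior Beta(5/4, 11)
obs 3: x=1 → posterior Beta(9/4, 11)
obs 4: x=1 → posterior Beta(13/4, 11)
obs 5: x=0 → posterior Beta(13/4, 12)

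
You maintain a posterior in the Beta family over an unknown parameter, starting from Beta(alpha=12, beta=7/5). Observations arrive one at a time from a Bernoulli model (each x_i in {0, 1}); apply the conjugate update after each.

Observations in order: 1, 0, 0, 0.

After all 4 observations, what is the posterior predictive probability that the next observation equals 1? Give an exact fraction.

65/87

obs 1: x=1 → posterior Beta(13, 7/5)
obs 2: x=0 → posterior Beta(13, 12/5)
obs 3: x=0 → posterior Beta(13, 17/5)
obs 4: x=0 → posterior Beta(13, 22/5)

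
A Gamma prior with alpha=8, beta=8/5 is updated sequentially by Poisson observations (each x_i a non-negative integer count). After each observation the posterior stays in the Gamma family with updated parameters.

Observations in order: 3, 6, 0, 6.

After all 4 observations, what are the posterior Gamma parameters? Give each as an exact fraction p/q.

alpha=23, beta=28/5

obs 1: x=3 → posterior Gamma(11, 13/5)
obs 2: x=6 → posterior Gamma(17, 18/5)
obs 3: x=0 → posterior Gamma(17, 23/5)
obs 4: x=6 → posterior Gamma(23, 28/5)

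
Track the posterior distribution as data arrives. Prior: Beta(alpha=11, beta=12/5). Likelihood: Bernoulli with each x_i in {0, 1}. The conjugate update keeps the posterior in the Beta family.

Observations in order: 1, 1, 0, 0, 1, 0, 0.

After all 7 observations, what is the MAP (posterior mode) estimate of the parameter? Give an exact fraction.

obs 1: x=1 → posterior Beta(12, 12/5)
obs 2: x=1 → posterior Beta(13, 12/5)
obs 3: x=0 → posterior Beta(13, 17/5)
obs 4: x=0 → posterior Beta(13, 22/5)
obs 5: x=1 → posterior Beta(14, 22/5)
obs 6: x=0 → posterior Beta(14, 27/5)
obs 7: x=0 → posterior Beta(14, 32/5)

65/92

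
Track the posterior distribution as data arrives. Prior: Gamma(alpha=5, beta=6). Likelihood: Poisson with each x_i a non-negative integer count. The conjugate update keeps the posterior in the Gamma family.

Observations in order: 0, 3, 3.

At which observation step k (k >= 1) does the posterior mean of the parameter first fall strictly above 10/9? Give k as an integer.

k = 3

obs 1: x=0 → posterior Gamma(5, 7)
obs 2: x=3 → posterior Gamma(8, 8)
obs 3: x=3 → posterior Gamma(11, 9)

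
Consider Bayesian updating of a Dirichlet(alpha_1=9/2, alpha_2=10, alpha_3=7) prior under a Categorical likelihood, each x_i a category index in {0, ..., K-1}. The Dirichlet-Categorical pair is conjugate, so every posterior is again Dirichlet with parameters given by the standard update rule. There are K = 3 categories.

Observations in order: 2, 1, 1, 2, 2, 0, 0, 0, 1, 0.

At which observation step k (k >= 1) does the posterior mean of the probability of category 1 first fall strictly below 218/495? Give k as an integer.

obs 1: x=2 → posterior Dirichlet(9/2, 10, 8)
obs 2: x=1 → posterior Dirichlet(9/2, 11, 8)
obs 3: x=1 → posterior Dirichlet(9/2, 12, 8)
obs 4: x=2 → posterior Dirichlet(9/2, 12, 9)
obs 5: x=2 → posterior Dirichlet(9/2, 12, 10)
obs 6: x=0 → posterior Dirichlet(11/2, 12, 10)
obs 7: x=0 → posterior Dirichlet(13/2, 12, 10)
obs 8: x=0 → posterior Dirichlet(15/2, 12, 10)
obs 9: x=1 → posterior Dirichlet(15/2, 13, 10)
obs 10: x=0 → posterior Dirichlet(17/2, 13, 10)

k = 6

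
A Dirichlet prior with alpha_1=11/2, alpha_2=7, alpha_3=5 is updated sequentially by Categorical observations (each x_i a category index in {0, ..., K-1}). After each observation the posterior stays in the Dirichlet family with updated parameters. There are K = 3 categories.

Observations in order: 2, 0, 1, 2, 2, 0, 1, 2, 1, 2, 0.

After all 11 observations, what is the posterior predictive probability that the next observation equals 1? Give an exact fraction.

obs 1: x=2 → posterior Dirichlet(11/2, 7, 6)
obs 2: x=0 → posterior Dirichlet(13/2, 7, 6)
obs 3: x=1 → posterior Dirichlet(13/2, 8, 6)
obs 4: x=2 → posterior Dirichlet(13/2, 8, 7)
obs 5: x=2 → posterior Dirichlet(13/2, 8, 8)
obs 6: x=0 → posterior Dirichlet(15/2, 8, 8)
obs 7: x=1 → posterior Dirichlet(15/2, 9, 8)
obs 8: x=2 → posterior Dirichlet(15/2, 9, 9)
obs 9: x=1 → posterior Dirichlet(15/2, 10, 9)
obs 10: x=2 → posterior Dirichlet(15/2, 10, 10)
obs 11: x=0 → posterior Dirichlet(17/2, 10, 10)

20/57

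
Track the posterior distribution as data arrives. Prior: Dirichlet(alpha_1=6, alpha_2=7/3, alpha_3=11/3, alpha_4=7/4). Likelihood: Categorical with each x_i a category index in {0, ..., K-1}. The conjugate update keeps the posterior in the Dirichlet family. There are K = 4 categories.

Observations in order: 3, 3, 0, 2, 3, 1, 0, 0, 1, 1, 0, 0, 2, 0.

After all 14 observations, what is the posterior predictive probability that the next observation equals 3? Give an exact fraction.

19/111

obs 1: x=3 → posterior Dirichlet(6, 7/3, 11/3, 11/4)
obs 2: x=3 → posterior Dirichlet(6, 7/3, 11/3, 15/4)
obs 3: x=0 → posterior Dirichlet(7, 7/3, 11/3, 15/4)
obs 4: x=2 → posterior Dirichlet(7, 7/3, 14/3, 15/4)
obs 5: x=3 → posterior Dirichlet(7, 7/3, 14/3, 19/4)
obs 6: x=1 → posterior Dirichlet(7, 10/3, 14/3, 19/4)
obs 7: x=0 → posterior Dirichlet(8, 10/3, 14/3, 19/4)
obs 8: x=0 → posterior Dirichlet(9, 10/3, 14/3, 19/4)
obs 9: x=1 → posterior Dirichlet(9, 13/3, 14/3, 19/4)
obs 10: x=1 → posterior Dirichlet(9, 16/3, 14/3, 19/4)
obs 11: x=0 → posterior Dirichlet(10, 16/3, 14/3, 19/4)
obs 12: x=0 → posterior Dirichlet(11, 16/3, 14/3, 19/4)
obs 13: x=2 → posterior Dirichlet(11, 16/3, 17/3, 19/4)
obs 14: x=0 → posterior Dirichlet(12, 16/3, 17/3, 19/4)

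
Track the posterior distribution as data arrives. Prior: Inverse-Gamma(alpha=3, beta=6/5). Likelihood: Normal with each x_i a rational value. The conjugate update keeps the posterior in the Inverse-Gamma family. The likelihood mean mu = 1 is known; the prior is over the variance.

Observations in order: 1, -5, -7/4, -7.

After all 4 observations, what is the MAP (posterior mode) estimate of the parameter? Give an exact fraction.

8797/960

obs 1: x=1 → posterior Inverse-Gamma(7/2, 6/5)
obs 2: x=-5 → posterior Inverse-Gamma(4, 96/5)
obs 3: x=-7/4 → posterior Inverse-Gamma(9/2, 3677/160)
obs 4: x=-7 → posterior Inverse-Gamma(5, 8797/160)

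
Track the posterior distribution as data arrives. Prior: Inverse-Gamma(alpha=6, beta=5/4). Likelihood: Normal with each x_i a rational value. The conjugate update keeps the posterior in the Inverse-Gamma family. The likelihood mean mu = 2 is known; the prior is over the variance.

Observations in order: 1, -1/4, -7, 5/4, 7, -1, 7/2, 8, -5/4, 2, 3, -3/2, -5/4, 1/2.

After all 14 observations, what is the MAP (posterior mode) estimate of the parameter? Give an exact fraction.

199/28

obs 1: x=1 → posterior Inverse-Gamma(13/2, 7/4)
obs 2: x=-1/4 → posterior Inverse-Gamma(7, 137/32)
obs 3: x=-7 → posterior Inverse-Gamma(15/2, 1433/32)
obs 4: x=5/4 → posterior Inverse-Gamma(8, 721/16)
obs 5: x=7 → posterior Inverse-Gamma(17/2, 921/16)
obs 6: x=-1 → posterior Inverse-Gamma(9, 993/16)
obs 7: x=7/2 → posterior Inverse-Gamma(19/2, 1011/16)
obs 8: x=8 → posterior Inverse-Gamma(10, 1299/16)
obs 9: x=-5/4 → posterior Inverse-Gamma(21/2, 2767/32)
obs 10: x=2 → posterior Inverse-Gamma(11, 2767/32)
obs 11: x=3 → posterior Inverse-Gamma(23/2, 2783/32)
obs 12: x=-3/2 → posterior Inverse-Gamma(12, 2979/32)
obs 13: x=-5/4 → posterior Inverse-Gamma(25/2, 787/8)
obs 14: x=1/2 → posterior Inverse-Gamma(13, 199/2)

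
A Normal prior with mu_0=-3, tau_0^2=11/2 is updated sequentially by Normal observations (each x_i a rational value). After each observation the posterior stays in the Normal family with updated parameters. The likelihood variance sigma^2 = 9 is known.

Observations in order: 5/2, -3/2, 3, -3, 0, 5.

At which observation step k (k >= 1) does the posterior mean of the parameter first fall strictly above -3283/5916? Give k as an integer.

obs 1: x=5/2 → posterior Normal(-53/58, 99/29)
obs 2: x=-3/2 → posterior Normal(-43/40, 99/40)
obs 3: x=3 → posterior Normal(-10/51, 33/17)
obs 4: x=-3 → posterior Normal(-43/62, 99/62)
obs 5: x=0 → posterior Normal(-43/73, 99/73)
obs 6: x=5 → posterior Normal(1/7, 33/28)

k = 3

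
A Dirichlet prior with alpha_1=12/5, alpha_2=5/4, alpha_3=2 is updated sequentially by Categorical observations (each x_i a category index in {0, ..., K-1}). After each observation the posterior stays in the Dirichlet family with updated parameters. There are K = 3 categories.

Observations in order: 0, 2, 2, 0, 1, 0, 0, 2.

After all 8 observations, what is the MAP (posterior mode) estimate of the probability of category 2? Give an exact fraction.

obs 1: x=0 → posterior Dirichlet(17/5, 5/4, 2)
obs 2: x=2 → posterior Dirichlet(17/5, 5/4, 3)
obs 3: x=2 → posterior Dirichlet(17/5, 5/4, 4)
obs 4: x=0 → posterior Dirichlet(22/5, 5/4, 4)
obs 5: x=1 → posterior Dirichlet(22/5, 9/4, 4)
obs 6: x=0 → posterior Dirichlet(27/5, 9/4, 4)
obs 7: x=0 → posterior Dirichlet(32/5, 9/4, 4)
obs 8: x=2 → posterior Dirichlet(32/5, 9/4, 5)

80/213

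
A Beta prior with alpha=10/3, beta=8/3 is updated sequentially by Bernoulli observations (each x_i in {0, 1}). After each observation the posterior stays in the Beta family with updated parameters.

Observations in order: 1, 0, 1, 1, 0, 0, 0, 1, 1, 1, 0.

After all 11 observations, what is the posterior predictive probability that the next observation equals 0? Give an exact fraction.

23/51

obs 1: x=1 → posterior Beta(13/3, 8/3)
obs 2: x=0 → posterior Beta(13/3, 11/3)
obs 3: x=1 → posterior Beta(16/3, 11/3)
obs 4: x=1 → posterior Beta(19/3, 11/3)
obs 5: x=0 → posterior Beta(19/3, 14/3)
obs 6: x=0 → posterior Beta(19/3, 17/3)
obs 7: x=0 → posterior Beta(19/3, 20/3)
obs 8: x=1 → posterior Beta(22/3, 20/3)
obs 9: x=1 → posterior Beta(25/3, 20/3)
obs 10: x=1 → posterior Beta(28/3, 20/3)
obs 11: x=0 → posterior Beta(28/3, 23/3)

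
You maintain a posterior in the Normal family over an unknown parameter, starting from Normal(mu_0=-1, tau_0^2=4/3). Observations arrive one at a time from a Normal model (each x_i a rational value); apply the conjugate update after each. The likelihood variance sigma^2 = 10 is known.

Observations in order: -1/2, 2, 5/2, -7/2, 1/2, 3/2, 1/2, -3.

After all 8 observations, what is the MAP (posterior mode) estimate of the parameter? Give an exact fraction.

-15/31

obs 1: x=-1/2 → posterior Normal(-16/17, 20/17)
obs 2: x=2 → posterior Normal(-12/19, 20/19)
obs 3: x=5/2 → posterior Normal(-1/3, 20/21)
obs 4: x=-7/2 → posterior Normal(-14/23, 20/23)
obs 5: x=1/2 → posterior Normal(-13/25, 4/5)
obs 6: x=3/2 → posterior Normal(-10/27, 20/27)
obs 7: x=1/2 → posterior Normal(-9/29, 20/29)
obs 8: x=-3 → posterior Normal(-15/31, 20/31)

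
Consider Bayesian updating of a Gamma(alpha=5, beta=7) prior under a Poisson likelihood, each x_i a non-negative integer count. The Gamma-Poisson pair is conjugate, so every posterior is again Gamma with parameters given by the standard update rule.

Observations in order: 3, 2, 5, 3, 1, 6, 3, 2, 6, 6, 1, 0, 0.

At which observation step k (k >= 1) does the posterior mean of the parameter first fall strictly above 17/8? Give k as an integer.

k = 9

obs 1: x=3 → posterior Gamma(8, 8)
obs 2: x=2 → posterior Gamma(10, 9)
obs 3: x=5 → posterior Gamma(15, 10)
obs 4: x=3 → posterior Gamma(18, 11)
obs 5: x=1 → posterior Gamma(19, 12)
obs 6: x=6 → posterior Gamma(25, 13)
obs 7: x=3 → posterior Gamma(28, 14)
obs 8: x=2 → posterior Gamma(30, 15)
obs 9: x=6 → posterior Gamma(36, 16)
obs 10: x=6 → posterior Gamma(42, 17)
obs 11: x=1 → posterior Gamma(43, 18)
obs 12: x=0 → posterior Gamma(43, 19)
obs 13: x=0 → posterior Gamma(43, 20)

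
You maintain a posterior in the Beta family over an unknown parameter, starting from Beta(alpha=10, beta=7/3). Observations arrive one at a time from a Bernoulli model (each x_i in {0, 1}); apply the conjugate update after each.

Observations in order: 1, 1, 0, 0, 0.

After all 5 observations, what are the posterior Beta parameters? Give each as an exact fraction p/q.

alpha=12, beta=16/3

obs 1: x=1 → posterior Beta(11, 7/3)
obs 2: x=1 → posterior Beta(12, 7/3)
obs 3: x=0 → posterior Beta(12, 10/3)
obs 4: x=0 → posterior Beta(12, 13/3)
obs 5: x=0 → posterior Beta(12, 16/3)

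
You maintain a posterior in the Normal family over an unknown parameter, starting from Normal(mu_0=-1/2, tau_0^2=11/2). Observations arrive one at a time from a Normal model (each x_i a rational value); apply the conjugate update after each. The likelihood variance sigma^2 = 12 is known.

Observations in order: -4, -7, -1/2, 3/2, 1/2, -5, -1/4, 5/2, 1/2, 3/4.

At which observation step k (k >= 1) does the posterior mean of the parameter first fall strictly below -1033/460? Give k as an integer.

k = 2

obs 1: x=-4 → posterior Normal(-8/5, 132/35)
obs 2: x=-7 → posterior Normal(-133/46, 66/23)
obs 3: x=-1/2 → posterior Normal(-277/114, 44/19)
obs 4: x=3/2 → posterior Normal(-61/34, 33/17)
obs 5: x=1/2 → posterior Normal(-233/158, 132/79)
obs 6: x=-5 → posterior Normal(-343/180, 22/15)
obs 7: x=-1/4 → posterior Normal(-697/404, 132/101)
obs 8: x=5/2 → posterior Normal(-587/448, 33/28)
obs 9: x=1/2 → posterior Normal(-565/492, 44/41)
obs 10: x=3/4 → posterior Normal(-133/134, 66/67)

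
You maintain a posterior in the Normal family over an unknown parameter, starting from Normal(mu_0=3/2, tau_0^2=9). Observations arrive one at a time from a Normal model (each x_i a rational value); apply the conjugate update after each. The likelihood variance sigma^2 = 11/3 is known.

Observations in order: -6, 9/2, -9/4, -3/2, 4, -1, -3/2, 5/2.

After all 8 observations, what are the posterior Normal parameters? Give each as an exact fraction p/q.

mu_0=-69/908, tau_0^2=99/227

obs 1: x=-6 → posterior Normal(-291/76, 99/38)
obs 2: x=9/2 → posterior Normal(-24/65, 99/65)
obs 3: x=-9/4 → posterior Normal(-339/368, 99/92)
obs 4: x=-3/2 → posterior Normal(-501/476, 99/119)
obs 5: x=4 → posterior Normal(-69/584, 99/146)
obs 6: x=-1 → posterior Normal(-177/692, 99/173)
obs 7: x=-3/2 → posterior Normal(-339/800, 99/200)
obs 8: x=5/2 → posterior Normal(-69/908, 99/227)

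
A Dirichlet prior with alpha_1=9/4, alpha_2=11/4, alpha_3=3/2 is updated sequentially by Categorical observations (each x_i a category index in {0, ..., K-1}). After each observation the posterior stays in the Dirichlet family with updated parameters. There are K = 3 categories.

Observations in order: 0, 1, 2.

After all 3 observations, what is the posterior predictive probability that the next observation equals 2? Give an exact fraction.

obs 1: x=0 → posterior Dirichlet(13/4, 11/4, 3/2)
obs 2: x=1 → posterior Dirichlet(13/4, 15/4, 3/2)
obs 3: x=2 → posterior Dirichlet(13/4, 15/4, 5/2)

5/19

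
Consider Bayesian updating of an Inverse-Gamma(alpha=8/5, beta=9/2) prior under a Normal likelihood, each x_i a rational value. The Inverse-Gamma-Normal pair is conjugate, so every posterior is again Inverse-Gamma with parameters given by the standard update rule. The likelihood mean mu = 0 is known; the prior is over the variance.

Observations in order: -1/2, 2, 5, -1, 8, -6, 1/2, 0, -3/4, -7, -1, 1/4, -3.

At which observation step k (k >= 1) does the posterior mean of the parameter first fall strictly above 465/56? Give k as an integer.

obs 1: x=-1/2 → posterior Inverse-Gamma(21/10, 37/8)
obs 2: x=2 → posterior Inverse-Gamma(13/5, 53/8)
obs 3: x=5 → posterior Inverse-Gamma(31/10, 153/8)
obs 4: x=-1 → posterior Inverse-Gamma(18/5, 157/8)
obs 5: x=8 → posterior Inverse-Gamma(41/10, 413/8)
obs 6: x=-6 → posterior Inverse-Gamma(23/5, 557/8)
obs 7: x=1/2 → posterior Inverse-Gamma(51/10, 279/4)
obs 8: x=0 → posterior Inverse-Gamma(28/5, 279/4)
obs 9: x=-3/4 → posterior Inverse-Gamma(61/10, 2241/32)
obs 10: x=-7 → posterior Inverse-Gamma(33/5, 3025/32)
obs 11: x=-1 → posterior Inverse-Gamma(71/10, 3041/32)
obs 12: x=1/4 → posterior Inverse-Gamma(38/5, 1521/16)
obs 13: x=-3 → posterior Inverse-Gamma(81/10, 1593/16)

k = 3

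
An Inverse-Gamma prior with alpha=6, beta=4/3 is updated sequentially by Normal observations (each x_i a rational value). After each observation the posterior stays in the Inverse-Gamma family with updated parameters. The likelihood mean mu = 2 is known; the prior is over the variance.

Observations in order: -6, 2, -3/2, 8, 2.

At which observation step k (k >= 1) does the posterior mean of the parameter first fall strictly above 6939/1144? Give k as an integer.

obs 1: x=-6 → posterior Inverse-Gamma(13/2, 100/3)
obs 2: x=2 → posterior Inverse-Gamma(7, 100/3)
obs 3: x=-3/2 → posterior Inverse-Gamma(15/2, 947/24)
obs 4: x=8 → posterior Inverse-Gamma(8, 1379/24)
obs 5: x=2 → posterior Inverse-Gamma(17/2, 1379/24)

k = 3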